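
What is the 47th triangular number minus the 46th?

Consecutive triangular numbers differ by n: T_{47} − T_{46} = 47.

47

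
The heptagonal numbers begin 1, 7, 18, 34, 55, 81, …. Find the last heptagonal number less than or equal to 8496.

Solve n(5n−3)/2 ≤ 8496 for integer n.
n = 58 gives 8323 ≤ 8496, while n = 59 gives 8614 > 8496; so the answer is 8323.

8323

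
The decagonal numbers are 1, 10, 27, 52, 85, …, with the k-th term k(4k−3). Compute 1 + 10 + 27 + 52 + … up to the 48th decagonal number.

148568

Σ i(4i−3) = 4Σi² − 3Σi over i = 1..48.
Σi = 1176 and Σi² = 38024.
4·38024 − 3·1176 = 148568.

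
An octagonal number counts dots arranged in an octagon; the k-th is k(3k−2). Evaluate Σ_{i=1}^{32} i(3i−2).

33264

Σ i(3i−2) = 3Σi² − 2Σi over i = 1..32.
Σi = 528 and Σi² = 11440.
3·11440 − 2·528 = 33264.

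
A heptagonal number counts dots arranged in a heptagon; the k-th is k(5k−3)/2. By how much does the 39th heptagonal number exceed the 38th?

191

Consecutive heptagonal numbers differ by 5n − 4: here 5·39 − 4 = 191.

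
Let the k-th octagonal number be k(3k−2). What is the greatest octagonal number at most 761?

736

Solve n(3n−2) ≤ 761 for integer n.
n = 16 gives 736 ≤ 761, while n = 17 gives 833 > 761; so the answer is 736.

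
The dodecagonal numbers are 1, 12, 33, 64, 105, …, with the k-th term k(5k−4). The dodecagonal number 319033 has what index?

Set n(5n−4) = 319033, giving 5n² − 4n − 319033 = 0.
The discriminant is 16 + 20·319033 = 6380676, and √6380676 = 2526.
So n = (4 + 2526) / 10 = 2530/10 = 253.

253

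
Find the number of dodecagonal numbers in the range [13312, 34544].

The n-th dodecagonal number is n(5n−4).
Smallest index with value ≥ 13312: n = 52 (giving 13312).
Largest index with value ≤ 34544: n = 83 (giving 34113).
Indices 52 through 83: 32 terms.

32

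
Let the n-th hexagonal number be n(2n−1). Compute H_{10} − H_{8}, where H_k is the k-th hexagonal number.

70

10·(2·10 − 1) = 190 and 8·(2·8 − 1) = 120.
Difference: 190 − 120 = 70.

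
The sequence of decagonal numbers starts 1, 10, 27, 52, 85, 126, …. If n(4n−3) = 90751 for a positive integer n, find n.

Set n(4n−3) = 90751, giving 4n² − 3n − 90751 = 0.
The discriminant is 9 + 16·90751 = 1452025, and √1452025 = 1205.
So n = (3 + 1205) / 8 = 1208/8 = 151.

151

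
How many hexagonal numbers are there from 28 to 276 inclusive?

The n-th hexagonal number is n(2n−1).
Smallest index with value ≥ 28: n = 4 (giving 28).
Largest index with value ≤ 276: n = 12 (giving 276).
Indices 4 through 12: 9 terms.

9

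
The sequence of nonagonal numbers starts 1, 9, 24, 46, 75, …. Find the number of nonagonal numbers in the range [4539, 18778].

The n-th nonagonal number is n(7n−5)/2.
Smallest index with value ≥ 4539: n = 37 (giving 4699).
Largest index with value ≤ 18778: n = 73 (giving 18469).
Indices 37 through 73: 37 terms.

37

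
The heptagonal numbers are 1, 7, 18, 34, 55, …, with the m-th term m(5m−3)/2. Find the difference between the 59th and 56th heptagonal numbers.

59·(5·59 − 3)/2 = 8614 and 56·(5·56 − 3)/2 = 7756.
Difference: 8614 − 7756 = 858.

858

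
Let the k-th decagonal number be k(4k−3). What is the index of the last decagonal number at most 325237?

Solve n(4n−3) ≤ 325237 for integer n.
n = 285 gives 324045 ≤ 325237, while n = 286 gives 326326 > 325237; so the answer is index 285.

285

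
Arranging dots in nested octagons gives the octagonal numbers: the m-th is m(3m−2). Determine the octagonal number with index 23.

The 23rd octagonal number is n(3n−2) with n = 23.
23·(3·23 − 2) = 23·67 = 1541.

1541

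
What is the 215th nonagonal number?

The 215th nonagonal number is n(7n−5)/2 with n = 215.
215·(7·215 − 5)/2 = 215·1500/2 = 215·750 = 161250.

161250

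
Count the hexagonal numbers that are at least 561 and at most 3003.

The n-th hexagonal number is n(2n−1).
Smallest index with value ≥ 561: n = 17 (giving 561).
Largest index with value ≤ 3003: n = 39 (giving 3003).
Indices 17 through 39: 23 terms.

23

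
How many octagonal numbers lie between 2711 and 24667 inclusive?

61

The n-th octagonal number is n(3n−2).
Smallest index with value ≥ 2711: n = 31 (giving 2821).
Largest index with value ≤ 24667: n = 91 (giving 24661).
Indices 31 through 91: 61 terms.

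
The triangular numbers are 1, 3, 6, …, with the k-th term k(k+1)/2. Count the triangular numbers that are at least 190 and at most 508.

The n-th triangular number is n(n+1)/2.
Smallest index with value ≥ 190: n = 19 (giving 190).
Largest index with value ≤ 508: n = 31 (giving 496).
Indices 19 through 31: 13 terms.

13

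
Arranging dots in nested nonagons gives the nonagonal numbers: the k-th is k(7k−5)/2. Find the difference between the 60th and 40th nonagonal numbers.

60·(7·60 − 5)/2 = 12450 and 40·(7·40 − 5)/2 = 5500.
Difference: 12450 − 5500 = 6950.

6950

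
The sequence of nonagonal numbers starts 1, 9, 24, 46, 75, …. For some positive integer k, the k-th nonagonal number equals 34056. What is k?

Set n(7n−5)/2 = 34056, giving 7n² − 5n − 68112 = 0.
The discriminant is 25 + 56·34056 = 1907161, and √1907161 = 1381.
So n = (5 + 1381) / 14 = 1386/14 = 99.

99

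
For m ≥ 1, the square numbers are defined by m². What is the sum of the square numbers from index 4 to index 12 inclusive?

Σ_{i=4}^{12} i² = 650 − 14 = 636.

636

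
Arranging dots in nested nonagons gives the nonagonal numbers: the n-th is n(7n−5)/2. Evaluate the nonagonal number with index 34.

34·(7·34 − 5)/2 = 34·233/2 = 3961.

3961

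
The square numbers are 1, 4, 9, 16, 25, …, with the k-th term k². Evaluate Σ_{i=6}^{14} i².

960

Σ_{i=6}^{14} i² = 1015 − 55 = 960.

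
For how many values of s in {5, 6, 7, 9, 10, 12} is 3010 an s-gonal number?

1

s = 5: P(5, 44) = 2882 and P(5, 45) = 3015; 3010 is not s-gonal.
s = 6: P(6, 39) = 3003 and P(6, 40) = 3160; 3010 is not s-gonal.
s = 7: P(7, 35) = 3010. ✓
s = 9: P(9, 29) = 2871 and P(9, 30) = 3075; 3010 is not s-gonal.
s = 10: P(10, 27) = 2835 and P(10, 28) = 3052; 3010 is not s-gonal.
s = 12: P(12, 24) = 2784 and P(12, 25) = 3025; 3010 is not s-gonal.
Hits: s ∈ {7} → 1.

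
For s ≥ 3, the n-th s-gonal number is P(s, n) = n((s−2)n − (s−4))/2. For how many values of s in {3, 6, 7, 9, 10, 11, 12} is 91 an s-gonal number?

2

s = 3: P(3, 13) = 91. ✓
s = 6: P(6, 7) = 91. ✓
s = 7: P(7, 6) = 81 and P(7, 7) = 112; 91 is not s-gonal.
s = 9: P(9, 5) = 75 and P(9, 6) = 111; 91 is not s-gonal.
s = 10: P(10, 5) = 85 and P(10, 6) = 126; 91 is not s-gonal.
s = 11: P(11, 4) = 58 and P(11, 5) = 95; 91 is not s-gonal.
s = 12: P(12, 4) = 64 and P(12, 5) = 105; 91 is not s-gonal.
Hits: s ∈ {3, 6} → 2.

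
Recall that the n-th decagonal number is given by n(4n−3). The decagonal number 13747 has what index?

Set n(4n−3) = 13747, giving 4n² − 3n − 13747 = 0.
The discriminant is 9 + 16·13747 = 219961, and √219961 = 469.
So n = (3 + 469) / 8 = 472/8 = 59.

59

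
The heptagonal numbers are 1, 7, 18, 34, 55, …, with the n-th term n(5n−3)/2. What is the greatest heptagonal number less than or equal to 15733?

15484

Solve n(5n−3)/2 ≤ 15733 for integer n.
n = 79 gives 15484 ≤ 15733, while n = 80 gives 15880 > 15733; so the answer is 15484.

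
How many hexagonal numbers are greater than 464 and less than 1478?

The n-th hexagonal number is n(2n−1).
Smallest index with value > 464: n = 16 (giving 496).
Largest index with value < 1478: n = 27 (giving 1431).
Indices 16 through 27: 12 terms.

12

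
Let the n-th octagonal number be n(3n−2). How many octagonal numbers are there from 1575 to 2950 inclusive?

The n-th octagonal number is n(3n−2).
Smallest index with value ≥ 1575: n = 24 (giving 1680).
Largest index with value ≤ 2950: n = 31 (giving 2821).
Indices 24 through 31: 8 terms.

8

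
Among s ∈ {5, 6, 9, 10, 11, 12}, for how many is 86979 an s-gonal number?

s = 5: P(5, 240) = 86280 and P(5, 241) = 87001; 86979 is not s-gonal.
s = 6: P(6, 208) = 86320 and P(6, 209) = 87153; 86979 is not s-gonal.
s = 9: P(9, 158) = 86979. ✓
s = 10: P(10, 147) = 85995 and P(10, 148) = 87172; 86979 is not s-gonal.
s = 11: P(11, 139) = 86458 and P(11, 140) = 87710; 86979 is not s-gonal.
s = 12: P(12, 132) = 86592 and P(12, 133) = 87913; 86979 is not s-gonal.
Hits: s ∈ {9} → 1.

1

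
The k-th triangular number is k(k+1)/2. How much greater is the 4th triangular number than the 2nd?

4·5/2 = 10 and 2·3/2 = 3.
Difference: 10 − 3 = 7.

7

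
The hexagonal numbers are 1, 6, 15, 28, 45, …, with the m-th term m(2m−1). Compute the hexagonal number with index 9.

The 9th hexagonal number is n(2n−1) with n = 9.
9·(2·9 − 1) = 9·17 = 153.

153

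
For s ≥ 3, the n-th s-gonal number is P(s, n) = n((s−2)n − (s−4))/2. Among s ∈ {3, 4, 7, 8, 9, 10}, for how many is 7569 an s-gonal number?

1

s = 3: P(3, 122) = 7503 and P(3, 123) = 7626; 7569 is not s-gonal.
s = 4: P(4, 87) = 7569. ✓
s = 7: P(7, 55) = 7480 and P(7, 56) = 7756; 7569 is not s-gonal.
s = 8: P(8, 50) = 7400 and P(8, 51) = 7701; 7569 is not s-gonal.
s = 9: P(9, 46) = 7291 and P(9, 47) = 7614; 7569 is not s-gonal.
s = 10: P(10, 43) = 7267 and P(10, 44) = 7612; 7569 is not s-gonal.
Hits: s ∈ {4} → 1.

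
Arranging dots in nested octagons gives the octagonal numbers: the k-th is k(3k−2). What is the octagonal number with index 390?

The 390th octagonal number is n(3n−2) with n = 390.
390·(3·390 − 2) = 390·1168 = 455520.

455520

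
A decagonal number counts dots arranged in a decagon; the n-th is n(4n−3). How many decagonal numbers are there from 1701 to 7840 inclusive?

24

The n-th decagonal number is n(4n−3).
Smallest index with value ≥ 1701: n = 21 (giving 1701).
Largest index with value ≤ 7840: n = 44 (giving 7612).
Indices 21 through 44: 24 terms.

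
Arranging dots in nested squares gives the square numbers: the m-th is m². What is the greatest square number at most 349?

324

Solve n² ≤ 349 for integer n.
n = 18 gives 324 ≤ 349, while n = 19 gives 361 > 349; so the answer is 324.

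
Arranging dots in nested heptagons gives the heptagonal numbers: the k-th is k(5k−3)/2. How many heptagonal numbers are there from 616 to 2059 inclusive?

The n-th heptagonal number is n(5n−3)/2.
Smallest index with value ≥ 616: n = 16 (giving 616).
Largest index with value ≤ 2059: n = 29 (giving 2059).
Indices 16 through 29: 14 terms.

14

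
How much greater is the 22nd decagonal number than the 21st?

169

Consecutive decagonal numbers differ by 8n − 7: here 8·22 − 7 = 169.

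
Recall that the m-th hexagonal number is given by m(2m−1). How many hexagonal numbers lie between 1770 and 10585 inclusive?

The n-th hexagonal number is n(2n−1).
Smallest index with value ≥ 1770: n = 30 (giving 1770).
Largest index with value ≤ 10585: n = 73 (giving 10585).
Indices 30 through 73: 44 terms.

44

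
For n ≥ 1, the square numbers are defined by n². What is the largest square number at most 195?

Solve n² ≤ 195 for integer n.
n = 13 gives 169 ≤ 195, while n = 14 gives 196 > 195; so the answer is 169.

169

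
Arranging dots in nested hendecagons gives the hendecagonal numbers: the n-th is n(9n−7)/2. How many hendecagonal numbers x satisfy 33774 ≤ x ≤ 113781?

The n-th hendecagonal number is n(9n−7)/2.
Smallest index with value ≥ 33774: n = 88 (giving 34540).
Largest index with value ≤ 113781: n = 159 (giving 113208).
Indices 88 through 159: 72 terms.

72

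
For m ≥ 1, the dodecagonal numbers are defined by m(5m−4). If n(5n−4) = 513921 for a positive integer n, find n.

321

Set n(5n−4) = 513921, giving 5n² − 4n − 513921 = 0.
The discriminant is 16 + 20·513921 = 10278436, and √10278436 = 3206.
So n = (4 + 3206) / 10 = 3210/10 = 321.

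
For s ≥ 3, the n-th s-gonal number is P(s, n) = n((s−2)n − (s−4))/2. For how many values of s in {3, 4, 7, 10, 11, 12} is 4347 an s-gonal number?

1

s = 3: P(3, 92) = 4278 and P(3, 93) = 4371; 4347 is not s-gonal.
s = 4: P(4, 65) = 4225 and P(4, 66) = 4356; 4347 is not s-gonal.
s = 7: P(7, 42) = 4347. ✓
s = 10: P(10, 33) = 4257 and P(10, 34) = 4522; 4347 is not s-gonal.
s = 11: P(11, 31) = 4216 and P(11, 32) = 4496; 4347 is not s-gonal.
s = 12: P(12, 29) = 4089 and P(12, 30) = 4380; 4347 is not s-gonal.
Hits: s ∈ {7} → 1.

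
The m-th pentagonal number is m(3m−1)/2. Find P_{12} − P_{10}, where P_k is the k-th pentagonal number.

12·(3·12 − 1)/2 = 210 and 10·(3·10 − 1)/2 = 145.
Difference: 210 − 145 = 65.

65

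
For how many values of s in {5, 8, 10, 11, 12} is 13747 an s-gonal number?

s = 5: P(5, 95) = 13490 and P(5, 96) = 13776; 13747 is not s-gonal.
s = 8: P(8, 68) = 13736 and P(8, 69) = 14145; 13747 is not s-gonal.
s = 10: P(10, 59) = 13747. ✓
s = 11: P(11, 55) = 13420 and P(11, 56) = 13916; 13747 is not s-gonal.
s = 12: P(12, 52) = 13312 and P(12, 53) = 13833; 13747 is not s-gonal.
Hits: s ∈ {10} → 1.

1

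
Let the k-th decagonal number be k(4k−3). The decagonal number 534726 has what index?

Set n(4n−3) = 534726, giving 4n² − 3n − 534726 = 0.
The discriminant is 9 + 16·534726 = 8555625, and √8555625 = 2925.
So n = (3 + 2925) / 8 = 2928/8 = 366.

366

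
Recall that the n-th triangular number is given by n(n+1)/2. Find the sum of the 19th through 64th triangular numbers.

Σ i(i+1)/2 = (Σi² + Σi) / 2 over i = 19..64.
Σi = 2080 − 171 = 1909 and Σi² = 89440 − 2109 = 87331.
(1·87331 + 1·1909) / 2 = 89240/2 = 44620.

44620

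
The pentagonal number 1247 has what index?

29

Set n(3n−1)/2 = 1247, giving 3n² − n − 2494 = 0.
The discriminant is 1 + 24·1247 = 29929, and √29929 = 173.
So n = (1 + 173) / 6 = 174/6 = 29.
Check: 29·(3·29 − 1)/2 = 1247. ✓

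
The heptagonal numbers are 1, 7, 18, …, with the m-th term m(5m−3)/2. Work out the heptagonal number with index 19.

874

The 19th heptagonal number is n(5n−3)/2 with n = 19.
19·(5·19 − 3)/2 = 19·92/2 = 19·46 = 874.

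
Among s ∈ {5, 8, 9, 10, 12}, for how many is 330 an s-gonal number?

s = 5: P(5, 15) = 330. ✓
s = 8: P(8, 10) = 280 and P(8, 11) = 341; 330 is not s-gonal.
s = 9: P(9, 10) = 325 and P(9, 11) = 396; 330 is not s-gonal.
s = 10: P(10, 9) = 297 and P(10, 10) = 370; 330 is not s-gonal.
s = 12: P(12, 8) = 288 and P(12, 9) = 369; 330 is not s-gonal.
Hits: s ∈ {5} → 1.

1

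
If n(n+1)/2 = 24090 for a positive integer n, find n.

219

Set n(n+1)/2 = 24090, giving n² + n − 48180 = 0.
So n = (-1 + 439) / 2 = 438/2 = 219.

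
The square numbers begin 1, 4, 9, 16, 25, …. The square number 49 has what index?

7

We need n² = 49, so n = √49 = 7.
Check: 7² = 49. ✓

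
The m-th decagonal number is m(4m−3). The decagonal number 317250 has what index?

282

Set n(4n−3) = 317250, giving 4n² − 3n − 317250 = 0.
So n = (3 + 2253) / 8 = 2256/8 = 282.
Check: 282·(4·282 − 3) = 317250. ✓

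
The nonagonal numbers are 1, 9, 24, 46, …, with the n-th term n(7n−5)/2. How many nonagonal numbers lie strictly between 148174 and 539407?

The n-th nonagonal number is n(7n−5)/2.
Smallest index with value > 148174: n = 207 (giving 149454).
Largest index with value < 539407: n = 392 (giving 536844).
Indices 207 through 392: 186 terms.

186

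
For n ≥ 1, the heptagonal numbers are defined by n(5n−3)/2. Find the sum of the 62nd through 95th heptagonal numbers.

527969

Σ i(5i−3)/2 = (5Σi² − 3Σi) / 2 over i = 62..95.
Σi = 4560 − 1891 = 2669 and Σi² = 290320 − 77531 = 212789.
(5·212789 − 3·2669) / 2 = 1055938/2 = 527969.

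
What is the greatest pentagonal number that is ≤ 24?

Solve n(3n−1)/2 ≤ 24 for integer n.
n = 4 gives 22 ≤ 24, while n = 5 gives 35 > 24; so the answer is 22.

22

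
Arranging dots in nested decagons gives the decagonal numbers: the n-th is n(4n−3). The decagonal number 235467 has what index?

Set n(4n−3) = 235467, giving 4n² − 3n − 235467 = 0.
The discriminant is 9 + 16·235467 = 3767481, and √3767481 = 1941.
So n = (3 + 1941) / 8 = 1944/8 = 243.

243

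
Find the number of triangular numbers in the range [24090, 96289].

The n-th triangular number is n(n+1)/2.
Smallest index with value ≥ 24090: n = 219 (giving 24090).
Largest index with value ≤ 96289: n = 438 (giving 96141).
Indices 219 through 438: 220 terms.

220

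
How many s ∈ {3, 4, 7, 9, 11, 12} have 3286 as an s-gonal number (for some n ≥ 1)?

s = 3: P(3, 80) = 3240 and P(3, 81) = 3321; 3286 is not s-gonal.
s = 4: P(4, 57) = 3249 and P(4, 58) = 3364; 3286 is not s-gonal.
s = 7: P(7, 36) = 3186 and P(7, 37) = 3367; 3286 is not s-gonal.
s = 9: P(9, 31) = 3286. ✓
s = 11: P(11, 27) = 3186 and P(11, 28) = 3430; 3286 is not s-gonal.
s = 12: P(12, 26) = 3276 and P(12, 27) = 3537; 3286 is not s-gonal.
Hits: s ∈ {9} → 1.

1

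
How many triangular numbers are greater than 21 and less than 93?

The n-th triangular number is n(n+1)/2.
Smallest index with value > 21: n = 7 (giving 28).
Largest index with value < 93: n = 13 (giving 91).
Indices 7 through 13: 7 terms.

7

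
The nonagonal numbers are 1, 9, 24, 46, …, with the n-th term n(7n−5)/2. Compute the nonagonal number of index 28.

The 28th nonagonal number is n(7n−5)/2 with n = 28.
28·(7·28 − 5)/2 = 28·191/2 = 2674.

2674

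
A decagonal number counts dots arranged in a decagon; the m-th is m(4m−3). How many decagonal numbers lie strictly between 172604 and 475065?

The n-th decagonal number is n(4n−3).
Smallest index with value > 172604: n = 209 (giving 174097).
Largest index with value < 475065: n = 344 (giving 472312).
Indices 209 through 344: 136 terms.

136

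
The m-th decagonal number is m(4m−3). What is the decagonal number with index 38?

5662

38·(4·38 − 3) = 38·149 = 5662.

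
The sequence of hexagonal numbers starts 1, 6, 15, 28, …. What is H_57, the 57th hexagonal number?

6441

The 57th hexagonal number is n(2n−1) with n = 57.
57·(2·57 − 1) = 57·113 = 6441.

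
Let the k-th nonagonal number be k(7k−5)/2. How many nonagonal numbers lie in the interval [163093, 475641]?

The n-th nonagonal number is n(7n−5)/2.
Smallest index with value ≥ 163093: n = 217 (giving 164269).
Largest index with value ≤ 475641: n = 369 (giving 475641).
Indices 217 through 369: 153 terms.

153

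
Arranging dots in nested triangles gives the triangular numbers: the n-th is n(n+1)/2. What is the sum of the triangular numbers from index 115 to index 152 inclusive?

Σ i(i+1)/2 = (Σi² + Σi) / 2 over i = 115..152.
Σi = 11628 − 6555 = 5073 and Σi² = 1182180 − 500365 = 681815.
(1·681815 + 1·5073) / 2 = 686888/2 = 343444.

343444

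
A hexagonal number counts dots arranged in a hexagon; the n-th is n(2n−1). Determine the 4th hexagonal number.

The 4th hexagonal number is n(2n−1) with n = 4.
4·(2·4 − 1) = 4·7 = 28.

28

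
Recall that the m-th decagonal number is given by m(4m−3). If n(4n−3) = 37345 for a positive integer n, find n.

Set n(4n−3) = 37345, giving 4n² − 3n − 37345 = 0.
The discriminant is 9 + 16·37345 = 597529, and √597529 = 773.
So n = (3 + 773) / 8 = 776/8 = 97.
Check: 97·(4·97 − 3) = 37345. ✓

97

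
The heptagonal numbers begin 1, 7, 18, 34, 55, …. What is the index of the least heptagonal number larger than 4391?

43

Solve n(5n−3)/2 > 4391 for integer n.
The largest n with value ≤ 4391 is 42 (since 4347 ≤ 4391 < 4558), so the first above is n = 43, value 4558.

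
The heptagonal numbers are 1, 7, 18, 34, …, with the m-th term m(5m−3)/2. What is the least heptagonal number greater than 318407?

319873

Solve n(5n−3)/2 > 318407 for integer n.
The largest n with value ≤ 318407 is 357 (since 318087 ≤ 318407 < 319873), so the first above is n = 358, value 319873.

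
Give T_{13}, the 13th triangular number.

13·14/2 = 182/2 = 91.

91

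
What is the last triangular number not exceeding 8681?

Solve n(n+1)/2 ≤ 8681 for integer n.
n = 131 gives 8646 ≤ 8681, while n = 132 gives 8778 > 8681; so the answer is 8646.

8646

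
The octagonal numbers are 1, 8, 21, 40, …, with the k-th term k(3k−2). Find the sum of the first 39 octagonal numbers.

60060

Σ i(3i−2) = 3Σi² − 2Σi over i = 1..39.
Σi = 780 and Σi² = 20540.
3·20540 − 2·780 = 60060.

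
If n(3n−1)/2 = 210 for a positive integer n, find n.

12

Set n(3n−1)/2 = 210, giving 3n² − n − 420 = 0.
The discriminant is 1 + 24·210 = 5041, and √5041 = 71.
So n = (1 + 71) / 6 = 72/6 = 12.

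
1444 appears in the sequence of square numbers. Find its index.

38

We need n² = 1444, so n = √1444 = 38.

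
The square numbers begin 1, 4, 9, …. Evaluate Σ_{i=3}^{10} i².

380

Σ_{i=3}^{10} i² = 385 − 5 = 380.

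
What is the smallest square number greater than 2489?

2500

Solve n² > 2489 for integer n.
The largest n with value ≤ 2489 is 49 (since 2401 ≤ 2489 < 2500), so the first above is n = 50, value 2500.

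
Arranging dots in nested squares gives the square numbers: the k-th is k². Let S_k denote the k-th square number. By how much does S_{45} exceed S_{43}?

176

45² = 2025 and 43² = 1849.
Difference: 2025 − 1849 = 176.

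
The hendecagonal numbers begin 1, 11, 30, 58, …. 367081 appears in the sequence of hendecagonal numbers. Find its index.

286

Set n(9n−7)/2 = 367081, giving 9n² − 7n − 734162 = 0.
So n = (7 + 5141) / 18 = 5148/18 = 286.
Check: 286·(9·286 − 7)/2 = 367081. ✓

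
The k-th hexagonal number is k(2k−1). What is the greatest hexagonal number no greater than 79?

Solve n(2n−1) ≤ 79 for integer n.
n = 6 gives 66 ≤ 79, while n = 7 gives 91 > 79; so the answer is 66.

66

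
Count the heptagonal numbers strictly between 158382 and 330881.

The n-th heptagonal number is n(5n−3)/2.
Smallest index with value > 158382: n = 253 (giving 159643).
Largest index with value < 330881: n = 364 (giving 330694).
Indices 253 through 364: 112 terms.

112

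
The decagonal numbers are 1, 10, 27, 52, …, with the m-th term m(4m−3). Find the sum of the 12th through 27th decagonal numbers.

Σ i(4i−3) = 4Σi² − 3Σi over i = 12..27.
Σi = 378 − 66 = 312 and Σi² = 6930 − 506 = 6424.
4·6424 − 3·312 = 24760.

24760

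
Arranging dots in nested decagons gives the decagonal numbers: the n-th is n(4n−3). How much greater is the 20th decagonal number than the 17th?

20·(4·20 − 3) = 1540 and 17·(4·17 − 3) = 1105.
Difference: 1540 − 1105 = 435.

435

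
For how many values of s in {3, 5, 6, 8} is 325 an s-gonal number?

s = 3: P(3, 25) = 325. ✓
s = 5: P(5, 14) = 287 and P(5, 15) = 330; 325 is not s-gonal.
s = 6: P(6, 13) = 325. ✓
s = 8: P(8, 10) = 280 and P(8, 11) = 341; 325 is not s-gonal.
Hits: s ∈ {3, 6} → 2.

2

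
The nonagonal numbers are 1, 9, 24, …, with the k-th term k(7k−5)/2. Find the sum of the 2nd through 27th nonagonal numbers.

Σ i(7i−5)/2 = (7Σi² − 5Σi) / 2 over i = 2..27.
Σi = 378 − 1 = 377 and Σi² = 6930 − 1 = 6929.
(7·6929 − 5·377) / 2 = 46618/2 = 23309.

23309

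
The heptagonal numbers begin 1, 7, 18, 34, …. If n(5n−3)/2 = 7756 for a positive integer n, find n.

56

Set n(5n−3)/2 = 7756, giving 5n² − 3n − 15512 = 0.
The discriminant is 9 + 40·7756 = 310249, and √310249 = 557.
So n = (3 + 557) / 10 = 560/10 = 56.
Check: 56·(5·56 − 3)/2 = 7756. ✓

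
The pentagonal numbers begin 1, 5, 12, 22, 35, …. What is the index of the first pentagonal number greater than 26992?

135

Solve n(3n−1)/2 > 26992 for integer n.
The largest n with value ≤ 26992 is 134 (since 26867 ≤ 26992 < 27270), so the first above is n = 135, value 27270.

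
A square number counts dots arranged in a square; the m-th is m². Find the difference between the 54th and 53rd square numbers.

n² − (n−1)² = 2n − 1, so 54² − 53² = 2·54 − 1 = 107.

107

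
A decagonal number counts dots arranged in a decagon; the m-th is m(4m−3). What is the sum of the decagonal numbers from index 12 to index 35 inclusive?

Σ i(4i−3) = 4Σi² − 3Σi over i = 12..35.
Σi = 630 − 66 = 564 and Σi² = 14910 − 506 = 14404.
4·14404 − 3·564 = 55924.

55924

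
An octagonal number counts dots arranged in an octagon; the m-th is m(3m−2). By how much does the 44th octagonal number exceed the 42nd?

44·(3·44 − 2) = 5720 and 42·(3·42 − 2) = 5208.
Difference: 5720 − 5208 = 512.

512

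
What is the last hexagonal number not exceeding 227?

190

Solve n(2n−1) ≤ 227 for integer n.
n = 10 gives 190 ≤ 227, while n = 11 gives 231 > 227; so the answer is 190.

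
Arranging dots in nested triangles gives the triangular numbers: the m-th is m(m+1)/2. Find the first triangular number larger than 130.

136

Solve n(n+1)/2 > 130 for integer n.
The largest n with value ≤ 130 is 15 (since 120 ≤ 130 < 136), so the first above is n = 16, value 136.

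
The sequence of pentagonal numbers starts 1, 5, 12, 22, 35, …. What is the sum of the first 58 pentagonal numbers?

Σ i(3i−1)/2 = (3Σi² − Σi) / 2 over i = 1..58.
Σi = 1711 and Σi² = 66729.
(3·66729 − 1·1711) / 2 = 198476/2 = 99238.

99238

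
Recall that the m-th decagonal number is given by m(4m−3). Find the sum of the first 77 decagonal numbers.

Σ i(4i−3) = 4Σi² − 3Σi over i = 1..77.
Σi = 3003 and Σi² = 155155.
4·155155 − 3·3003 = 611611.

611611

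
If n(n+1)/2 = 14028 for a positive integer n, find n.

Set n(n+1)/2 = 14028, giving n² + n − 28056 = 0.
The discriminant is 1 + 8·14028 = 112225, and √112225 = 335.
So n = (-1 + 335) / 2 = 334/2 = 167.
Check: 167·168/2 = 14028. ✓

167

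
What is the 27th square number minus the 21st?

288

27² = 729 and 21² = 441.
Difference: 729 − 441 = 288.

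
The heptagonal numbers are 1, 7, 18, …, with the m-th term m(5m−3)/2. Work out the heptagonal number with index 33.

The 33rd heptagonal number is n(5n−3)/2 with n = 33.
33·(5·33 − 3)/2 = 33·162/2 = 33·81 = 2673.

2673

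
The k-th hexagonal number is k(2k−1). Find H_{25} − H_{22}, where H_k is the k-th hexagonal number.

279

25·(2·25 − 1) = 1225 and 22·(2·22 − 1) = 946.
Difference: 1225 − 946 = 279.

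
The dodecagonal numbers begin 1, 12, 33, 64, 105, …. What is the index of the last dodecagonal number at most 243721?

Solve n(5n−4) ≤ 243721 for integer n.
n = 221 gives 243321 ≤ 243721, while n = 222 gives 245532 > 243721; so the answer is index 221.

221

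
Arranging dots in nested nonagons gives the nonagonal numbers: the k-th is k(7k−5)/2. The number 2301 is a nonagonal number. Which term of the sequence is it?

Set n(7n−5)/2 = 2301, giving 7n² − 5n − 4602 = 0.
The discriminant is 25 + 56·2301 = 128881, and √128881 = 359.
So n = (5 + 359) / 14 = 364/14 = 26.

26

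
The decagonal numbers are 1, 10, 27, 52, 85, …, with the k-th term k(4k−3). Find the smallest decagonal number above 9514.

Solve n(4n−3) > 9514 for integer n.
The largest n with value ≤ 9514 is 49 (since 9457 ≤ 9514 < 9850), so the first above is n = 50, value 9850.

9850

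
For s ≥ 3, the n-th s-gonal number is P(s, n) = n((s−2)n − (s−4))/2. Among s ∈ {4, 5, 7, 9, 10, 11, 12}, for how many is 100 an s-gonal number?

s = 4: P(4, 10) = 100. ✓
s = 5: P(5, 8) = 92 and P(5, 9) = 117; 100 is not s-gonal.
s = 7: P(7, 6) = 81 and P(7, 7) = 112; 100 is not s-gonal.
s = 9: P(9, 5) = 75 and P(9, 6) = 111; 100 is not s-gonal.
s = 10: P(10, 5) = 85 and P(10, 6) = 126; 100 is not s-gonal.
s = 11: P(11, 5) = 95 and P(11, 6) = 141; 100 is not s-gonal.
s = 12: P(12, 4) = 64 and P(12, 5) = 105; 100 is not s-gonal.
Hits: s ∈ {4} → 1.

1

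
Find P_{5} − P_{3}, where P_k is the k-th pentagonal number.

5·(3·5 − 1)/2 = 35 and 3·(3·3 − 1)/2 = 12.
Difference: 35 − 12 = 23.

23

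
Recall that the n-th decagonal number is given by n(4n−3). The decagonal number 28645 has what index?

Set n(4n−3) = 28645, giving 4n² − 3n − 28645 = 0.
The discriminant is 9 + 16·28645 = 458329, and √458329 = 677.
So n = (3 + 677) / 8 = 680/8 = 85.

85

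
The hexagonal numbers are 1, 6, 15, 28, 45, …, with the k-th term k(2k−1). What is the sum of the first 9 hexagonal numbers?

525

Σ i(2i−1) = 2Σi² − Σi over i = 1..9.
Σi = 45 and Σi² = 285.
2·285 − 1·45 = 525.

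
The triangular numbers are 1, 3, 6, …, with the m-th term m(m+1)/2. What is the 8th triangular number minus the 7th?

8

Consecutive triangular numbers differ by n: T_{8} − T_{7} = 8.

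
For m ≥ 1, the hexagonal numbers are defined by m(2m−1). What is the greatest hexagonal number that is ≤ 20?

Solve n(2n−1) ≤ 20 for integer n.
n = 3 gives 15 ≤ 20, while n = 4 gives 28 > 20; so the answer is 15.

15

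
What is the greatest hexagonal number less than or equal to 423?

Solve n(2n−1) ≤ 423 for integer n.
n = 14 gives 378 ≤ 423, while n = 15 gives 435 > 423; so the answer is 378.

378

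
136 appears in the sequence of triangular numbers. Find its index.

Set n(n+1)/2 = 136, giving n² + n − 272 = 0.
The discriminant is 1 + 8·136 = 1089, and √1089 = 33.
So n = (-1 + 33) / 2 = 32/2 = 16.

16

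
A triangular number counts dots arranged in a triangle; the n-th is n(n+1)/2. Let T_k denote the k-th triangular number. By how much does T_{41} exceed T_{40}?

41

Consecutive triangular numbers differ by n: T_{41} − T_{40} = 41.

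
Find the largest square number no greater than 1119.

Solve n² ≤ 1119 for integer n.
n = 33 gives 1089 ≤ 1119, while n = 34 gives 1156 > 1119; so the answer is 1089.

1089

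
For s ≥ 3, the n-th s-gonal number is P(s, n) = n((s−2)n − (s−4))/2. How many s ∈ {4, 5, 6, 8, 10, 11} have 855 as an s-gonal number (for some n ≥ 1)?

1

s = 4: P(4, 29) = 841 and P(4, 30) = 900; 855 is not s-gonal.
s = 5: P(5, 24) = 852 and P(5, 25) = 925; 855 is not s-gonal.
s = 6: P(6, 20) = 780 and P(6, 21) = 861; 855 is not s-gonal.
s = 8: P(8, 17) = 833 and P(8, 18) = 936; 855 is not s-gonal.
s = 10: P(10, 15) = 855. ✓
s = 11: P(11, 14) = 833 and P(11, 15) = 960; 855 is not s-gonal.
Hits: s ∈ {10} → 1.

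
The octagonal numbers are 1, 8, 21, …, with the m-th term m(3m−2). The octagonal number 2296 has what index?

Set n(3n−2) = 2296, giving 3n² − 2n − 2296 = 0.
The discriminant is 4 + 12·2296 = 27556, and √27556 = 166.
So n = (2 + 166) / 6 = 168/6 = 28.

28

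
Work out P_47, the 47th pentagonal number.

47·(3·47 − 1)/2 = 47·140/2 = 47·70 = 3290.

3290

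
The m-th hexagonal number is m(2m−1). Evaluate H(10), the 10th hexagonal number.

The 10th hexagonal number is n(2n−1) with n = 10.
10·(2·10 − 1) = 10·19 = 190.

190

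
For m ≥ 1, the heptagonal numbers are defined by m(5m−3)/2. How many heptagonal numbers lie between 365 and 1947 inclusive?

16

The n-th heptagonal number is n(5n−3)/2.
Smallest index with value ≥ 365: n = 13 (giving 403).
Largest index with value ≤ 1947: n = 28 (giving 1918).
Indices 13 through 28: 16 terms.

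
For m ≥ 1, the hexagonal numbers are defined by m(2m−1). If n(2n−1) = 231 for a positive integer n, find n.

11

Set n(2n−1) = 231, giving 2n² − n − 231 = 0.
The discriminant is 1 + 8·231 = 1849, and √1849 = 43.
So n = (1 + 43) / 4 = 44/4 = 11.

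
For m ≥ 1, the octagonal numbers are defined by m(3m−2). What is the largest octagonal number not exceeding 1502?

Solve n(3n−2) ≤ 1502 for integer n.
n = 22 gives 1408 ≤ 1502, while n = 23 gives 1541 > 1502; so the answer is 1408.

1408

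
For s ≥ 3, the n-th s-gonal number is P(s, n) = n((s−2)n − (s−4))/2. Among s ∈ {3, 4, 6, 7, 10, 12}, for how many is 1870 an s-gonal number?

s = 3: P(3, 60) = 1830 and P(3, 61) = 1891; 1870 is not s-gonal.
s = 4: P(4, 43) = 1849 and P(4, 44) = 1936; 1870 is not s-gonal.
s = 6: P(6, 30) = 1770 and P(6, 31) = 1891; 1870 is not s-gonal.
s = 7: P(7, 27) = 1782 and P(7, 28) = 1918; 1870 is not s-gonal.
s = 10: P(10, 22) = 1870. ✓
s = 12: P(12, 19) = 1729 and P(12, 20) = 1920; 1870 is not s-gonal.
Hits: s ∈ {10} → 1.

1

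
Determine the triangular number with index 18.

171

The 18th triangular number is n(n+1)/2 with n = 18.
18·19/2 = 342/2 = 171.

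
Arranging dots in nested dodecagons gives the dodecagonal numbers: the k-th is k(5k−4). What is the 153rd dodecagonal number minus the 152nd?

1521

Consecutive dodecagonal numbers differ by 10n − 9: here 10·153 − 9 = 1521.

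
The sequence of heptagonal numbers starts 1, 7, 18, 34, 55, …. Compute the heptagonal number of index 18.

The 18th heptagonal number is n(5n−3)/2 with n = 18.
18·(5·18 − 3)/2 = 18·87/2 = 783.

783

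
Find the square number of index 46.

2116

The 46th square number is n² with n = 46.
46² = 2116.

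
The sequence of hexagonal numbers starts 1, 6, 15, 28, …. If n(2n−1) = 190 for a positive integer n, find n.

Set n(2n−1) = 190, giving 2n² − n − 190 = 0.
So n = (1 + 39) / 4 = 40/4 = 10.

10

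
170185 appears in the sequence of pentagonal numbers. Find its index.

Set n(3n−1)/2 = 170185, giving 3n² − n − 340370 = 0.
The discriminant is 1 + 24·170185 = 4084441, and √4084441 = 2021.
So n = (1 + 2021) / 6 = 2022/6 = 337.

337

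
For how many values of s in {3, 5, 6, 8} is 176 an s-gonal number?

2

s = 3: P(3, 18) = 171 and P(3, 19) = 190; 176 is not s-gonal.
s = 5: P(5, 11) = 176. ✓
s = 6: P(6, 9) = 153 and P(6, 10) = 190; 176 is not s-gonal.
s = 8: P(8, 8) = 176. ✓
Hits: s ∈ {5, 8} → 2.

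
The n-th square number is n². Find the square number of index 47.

2209

The 47th square number is n² with n = 47.
47² = 2209.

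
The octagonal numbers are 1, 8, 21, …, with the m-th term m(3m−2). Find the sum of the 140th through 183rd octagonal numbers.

3449930

Σ i(3i−2) = 3Σi² − 2Σi over i = 140..183.
Σi = 16836 − 9730 = 7106 and Σi² = 2059604 − 904890 = 1154714.
3·1154714 − 2·7106 = 3449930.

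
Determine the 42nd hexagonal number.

The 42nd hexagonal number is n(2n−1) with n = 42.
42·(2·42 − 1) = 42·83 = 3486.

3486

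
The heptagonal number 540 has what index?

15

Set n(5n−3)/2 = 540, giving 5n² − 3n − 1080 = 0.
The discriminant is 9 + 40·540 = 21609, and √21609 = 147.
So n = (3 + 147) / 10 = 150/10 = 15.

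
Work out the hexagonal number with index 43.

3655

The 43rd hexagonal number is n(2n−1) with n = 43.
43·(2·43 − 1) = 43·85 = 3655.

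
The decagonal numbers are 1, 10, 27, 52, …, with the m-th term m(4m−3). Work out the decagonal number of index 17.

1105

The 17th decagonal number is n(4n−3) with n = 17.
17·(4·17 − 3) = 17·65 = 1105.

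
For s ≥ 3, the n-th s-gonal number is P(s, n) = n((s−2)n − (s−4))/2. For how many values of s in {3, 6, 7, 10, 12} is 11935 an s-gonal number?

s = 3: P(3, 154) = 11935. ✓
s = 6: P(6, 77) = 11781 and P(6, 78) = 12090; 11935 is not s-gonal.
s = 7: P(7, 69) = 11799 and P(7, 70) = 12145; 11935 is not s-gonal.
s = 10: P(10, 55) = 11935. ✓
s = 12: P(12, 49) = 11809 and P(12, 50) = 12300; 11935 is not s-gonal.
Hits: s ∈ {3, 10} → 2.

2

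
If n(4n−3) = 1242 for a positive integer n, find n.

Set n(4n−3) = 1242, giving 4n² − 3n − 1242 = 0.
The discriminant is 9 + 16·1242 = 19881, and √19881 = 141.
So n = (3 + 141) / 8 = 144/8 = 18.

18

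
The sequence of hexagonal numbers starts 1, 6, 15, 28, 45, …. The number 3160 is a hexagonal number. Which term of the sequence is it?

40

Set n(2n−1) = 3160, giving 2n² − n − 3160 = 0.
So n = (1 + 159) / 4 = 160/4 = 40.
Check: 40·(2·40 − 1) = 3160. ✓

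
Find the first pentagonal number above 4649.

Solve n(3n−1)/2 > 4649 for integer n.
The largest n with value ≤ 4649 is 55 (since 4510 ≤ 4649 < 4676), so the first above is n = 56, value 4676.

4676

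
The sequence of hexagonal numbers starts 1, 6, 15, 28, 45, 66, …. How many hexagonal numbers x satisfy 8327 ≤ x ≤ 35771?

69

The n-th hexagonal number is n(2n−1).
Smallest index with value ≥ 8327: n = 65 (giving 8385).
Largest index with value ≤ 35771: n = 133 (giving 35245).
Indices 65 through 133: 69 terms.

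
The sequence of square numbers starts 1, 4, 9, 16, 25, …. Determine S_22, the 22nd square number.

22² = 484.

484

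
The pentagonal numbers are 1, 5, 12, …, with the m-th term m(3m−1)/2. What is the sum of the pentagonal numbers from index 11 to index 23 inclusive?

Σ i(3i−1)/2 = (3Σi² − Σi) / 2 over i = 11..23.
Σi = 276 − 55 = 221 and Σi² = 4324 − 385 = 3939.
(3·3939 − 1·221) / 2 = 11596/2 = 5798.

5798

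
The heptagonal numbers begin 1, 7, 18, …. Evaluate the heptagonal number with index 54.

7209

The 54th heptagonal number is n(5n−3)/2 with n = 54.
54·(5·54 − 3)/2 = 54·267/2 = 7209.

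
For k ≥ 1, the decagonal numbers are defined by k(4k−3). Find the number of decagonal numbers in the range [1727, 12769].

35

The n-th decagonal number is n(4n−3).
Smallest index with value ≥ 1727: n = 22 (giving 1870).
Largest index with value ≤ 12769: n = 56 (giving 12376).
Indices 22 through 56: 35 terms.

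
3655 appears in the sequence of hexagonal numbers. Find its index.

Set n(2n−1) = 3655, giving 2n² − n − 3655 = 0.
The discriminant is 1 + 8·3655 = 29241, and √29241 = 171.
So n = (1 + 171) / 4 = 172/4 = 43.

43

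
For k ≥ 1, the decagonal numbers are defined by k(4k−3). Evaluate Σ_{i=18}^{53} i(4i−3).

Σ i(4i−3) = 4Σi² − 3Σi over i = 18..53.
Σi = 1431 − 153 = 1278 and Σi² = 51039 − 1785 = 49254.
4·49254 − 3·1278 = 193182.

193182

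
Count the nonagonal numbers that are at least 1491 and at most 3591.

12

The n-th nonagonal number is n(7n−5)/2.
Smallest index with value ≥ 1491: n = 21 (giving 1491).
Largest index with value ≤ 3591: n = 32 (giving 3504).
Indices 21 through 32: 12 terms.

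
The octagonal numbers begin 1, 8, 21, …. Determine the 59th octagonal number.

10325

The 59th octagonal number is n(3n−2) with n = 59.
59·(3·59 − 2) = 59·175 = 10325.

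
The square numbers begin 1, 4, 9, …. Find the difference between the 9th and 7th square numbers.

32

9² = 81 and 7² = 49.
Difference: 81 − 49 = 32.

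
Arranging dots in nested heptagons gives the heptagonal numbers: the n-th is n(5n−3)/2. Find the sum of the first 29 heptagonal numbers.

20735

Σ i(5i−3)/2 = (5Σi² − 3Σi) / 2 over i = 1..29.
Σi = 435 and Σi² = 8555.
(5·8555 − 3·435) / 2 = 41470/2 = 20735.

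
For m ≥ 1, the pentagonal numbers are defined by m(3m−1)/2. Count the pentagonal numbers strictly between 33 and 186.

7

The n-th pentagonal number is n(3n−1)/2.
Smallest index with value > 33: n = 5 (giving 35).
Largest index with value < 186: n = 11 (giving 176).
Indices 5 through 11: 7 terms.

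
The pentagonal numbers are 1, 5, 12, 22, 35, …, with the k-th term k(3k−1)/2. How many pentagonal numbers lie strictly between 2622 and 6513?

The n-th pentagonal number is n(3n−1)/2.
Smallest index with value > 2622: n = 42 (giving 2625).
Largest index with value < 6513: n = 66 (giving 6501).
Indices 42 through 66: 25 terms.

25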